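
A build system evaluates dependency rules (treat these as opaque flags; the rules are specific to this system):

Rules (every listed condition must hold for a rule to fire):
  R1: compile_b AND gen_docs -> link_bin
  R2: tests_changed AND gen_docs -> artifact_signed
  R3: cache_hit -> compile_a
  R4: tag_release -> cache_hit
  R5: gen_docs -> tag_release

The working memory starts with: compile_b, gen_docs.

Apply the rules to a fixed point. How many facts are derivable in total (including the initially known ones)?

Round 1: R1 [compile_b AND gen_docs -> link_bin]; R5 [gen_docs -> tag_release]. New: link_bin, tag_release.
Round 2: R4 [tag_release -> cache_hit]. New: cache_hit.
Round 3: R3 [cache_hit -> compile_a]. New: compile_a.
Closure: {cache_hit, compile_a, compile_b, gen_docs, link_bin, tag_release} — 6 facts.

6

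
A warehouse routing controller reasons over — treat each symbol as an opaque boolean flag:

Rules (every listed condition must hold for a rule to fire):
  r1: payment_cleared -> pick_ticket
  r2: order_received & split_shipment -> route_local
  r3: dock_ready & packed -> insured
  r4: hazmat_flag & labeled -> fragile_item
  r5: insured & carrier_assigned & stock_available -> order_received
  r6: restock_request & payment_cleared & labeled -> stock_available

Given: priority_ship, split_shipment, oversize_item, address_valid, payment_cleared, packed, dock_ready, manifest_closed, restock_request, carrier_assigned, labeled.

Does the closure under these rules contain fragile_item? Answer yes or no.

no

[1] r1 [payment_cleared -> pick_ticket]; r3 [dock_ready & packed -> insured]; r6 [restock_request & payment_cleared & labeled -> stock_available]. ⇒ new: pick_ticket, insured, stock_available.
[2] r5 [insured & carrier_assigned & stock_available -> order_received]. ⇒ new: order_received.
[3] r2 [order_received & split_shipment -> route_local]. ⇒ new: route_local.
Fixed point reached. fragile_item is concluded only by r4; r4 needs hazmat_flag (never derived).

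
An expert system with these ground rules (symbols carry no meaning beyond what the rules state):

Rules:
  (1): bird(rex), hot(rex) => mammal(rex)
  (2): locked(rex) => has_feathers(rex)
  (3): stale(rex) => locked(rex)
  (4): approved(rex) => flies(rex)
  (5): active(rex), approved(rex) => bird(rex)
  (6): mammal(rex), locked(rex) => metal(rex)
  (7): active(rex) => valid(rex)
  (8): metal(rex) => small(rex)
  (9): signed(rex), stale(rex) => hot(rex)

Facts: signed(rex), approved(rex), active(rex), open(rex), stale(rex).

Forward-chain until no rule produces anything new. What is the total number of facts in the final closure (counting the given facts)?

14

[1] (3) [stale(rex) => locked(rex)]; (4) [approved(rex) => flies(rex)]; (5) [active(rex), approved(rex) => bird(rex)]; (7) [active(rex) => valid(rex)]; (9) [signed(rex), stale(rex) => hot(rex)]. ⇒ new: locked(rex), flies(rex), bird(rex), valid(rex), hot(rex).
[2] (1) [bird(rex), hot(rex) => mammal(rex)]; (2) [locked(rex) => has_feathers(rex)]. ⇒ new: mammal(rex), has_feathers(rex).
[3] (6) [mammal(rex), locked(rex) => metal(rex)]. ⇒ new: metal(rex).
[4] (8) [metal(rex) => small(rex)]. ⇒ new: small(rex).
Closure: {active(rex), approved(rex), bird(rex), flies(rex), has_feathers(rex), hot(rex), locked(rex), mammal(rex), metal(rex), open(rex), signed(rex), small(rex), stale(rex), valid(rex)} — 14 facts.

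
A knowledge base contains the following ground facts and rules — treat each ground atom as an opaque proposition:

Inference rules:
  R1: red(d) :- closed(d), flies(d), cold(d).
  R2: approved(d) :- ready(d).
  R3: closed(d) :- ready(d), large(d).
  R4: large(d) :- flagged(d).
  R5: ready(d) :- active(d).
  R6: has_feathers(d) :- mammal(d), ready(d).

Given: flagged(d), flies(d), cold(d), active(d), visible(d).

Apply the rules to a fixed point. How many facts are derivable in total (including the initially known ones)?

10

Round 1 fires R4, R5, giving large(d), ready(d).
Round 2 fires R2, R3, giving approved(d), closed(d).
Round 3 fires R1, giving red(d).
Closure: {active(d), approved(d), closed(d), cold(d), flagged(d), flies(d), large(d), ready(d), red(d), visible(d)} — 10 facts.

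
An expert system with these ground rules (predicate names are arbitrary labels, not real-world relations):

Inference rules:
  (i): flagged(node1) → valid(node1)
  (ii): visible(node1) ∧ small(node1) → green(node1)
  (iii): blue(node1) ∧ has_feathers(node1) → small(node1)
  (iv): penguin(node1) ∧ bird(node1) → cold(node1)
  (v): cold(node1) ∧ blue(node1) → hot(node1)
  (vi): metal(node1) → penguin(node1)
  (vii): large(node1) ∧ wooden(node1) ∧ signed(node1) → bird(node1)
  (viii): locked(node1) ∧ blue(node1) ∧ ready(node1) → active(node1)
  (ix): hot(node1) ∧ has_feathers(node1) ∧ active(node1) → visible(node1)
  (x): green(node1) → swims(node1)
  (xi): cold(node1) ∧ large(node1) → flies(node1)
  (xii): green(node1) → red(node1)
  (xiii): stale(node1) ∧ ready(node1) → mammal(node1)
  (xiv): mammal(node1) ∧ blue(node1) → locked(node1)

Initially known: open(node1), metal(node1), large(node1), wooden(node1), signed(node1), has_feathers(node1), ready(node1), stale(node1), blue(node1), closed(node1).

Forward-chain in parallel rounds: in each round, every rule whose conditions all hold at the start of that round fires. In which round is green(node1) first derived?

Round 1 fires (iii), (vi), (vii), (xiii), giving small(node1), penguin(node1), bird(node1), mammal(node1).
Round 2 fires (iv), (xiv), giving cold(node1), locked(node1).
Round 3 fires (v), (viii), (xi), giving hot(node1), active(node1), flies(node1).
Round 4 fires (ix), giving visible(node1).
Round 5 fires (ii), giving green(node1).
green(node1) first appears in round 5.

5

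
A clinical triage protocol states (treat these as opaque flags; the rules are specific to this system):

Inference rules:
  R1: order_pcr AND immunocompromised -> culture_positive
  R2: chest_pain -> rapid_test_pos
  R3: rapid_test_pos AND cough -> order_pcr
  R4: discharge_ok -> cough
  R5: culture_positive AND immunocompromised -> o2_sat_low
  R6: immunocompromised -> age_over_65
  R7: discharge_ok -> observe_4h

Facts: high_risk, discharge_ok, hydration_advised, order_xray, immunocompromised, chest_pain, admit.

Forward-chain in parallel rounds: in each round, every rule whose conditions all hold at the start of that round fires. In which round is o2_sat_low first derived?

4

[1] R2 [chest_pain -> rapid_test_pos]; R4 [discharge_ok -> cough]; R6 [immunocompromised -> age_over_65]; R7 [discharge_ok -> observe_4h]. ⇒ new: rapid_test_pos, cough, age_over_65, observe_4h.
[2] R3 [rapid_test_pos AND cough -> order_pcr]. ⇒ new: order_pcr.
[3] R1 [order_pcr AND immunocompromised -> culture_positive]. ⇒ new: culture_positive.
[4] R5 [culture_positive AND immunocompromised -> o2_sat_low]. ⇒ new: o2_sat_low.
o2_sat_low first appears in round 4.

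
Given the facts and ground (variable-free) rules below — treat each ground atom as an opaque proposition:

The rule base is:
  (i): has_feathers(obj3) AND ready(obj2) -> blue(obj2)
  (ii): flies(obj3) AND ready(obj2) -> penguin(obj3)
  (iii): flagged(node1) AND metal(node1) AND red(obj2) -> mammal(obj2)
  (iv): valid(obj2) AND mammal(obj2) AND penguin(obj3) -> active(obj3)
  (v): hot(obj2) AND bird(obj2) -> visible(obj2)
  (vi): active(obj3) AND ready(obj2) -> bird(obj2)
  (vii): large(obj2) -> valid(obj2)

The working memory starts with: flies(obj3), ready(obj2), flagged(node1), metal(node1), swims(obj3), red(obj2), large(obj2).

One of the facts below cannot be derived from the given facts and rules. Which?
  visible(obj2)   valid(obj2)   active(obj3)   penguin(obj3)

visible(obj2)

[1] (ii) [flies(obj3) AND ready(obj2) -> penguin(obj3)]; (iii) [flagged(node1) AND metal(node1) AND red(obj2) -> mammal(obj2)]; (vii) [large(obj2) -> valid(obj2)]. ⇒ new: penguin(obj3), mammal(obj2), valid(obj2).
[2] (iv) [valid(obj2) AND mammal(obj2) AND penguin(obj3) -> active(obj3)]. ⇒ new: active(obj3).
[3] (vi) [active(obj3) AND ready(obj2) -> bird(obj2)]. ⇒ new: bird(obj2).
Derived: active(obj3) (round 2), valid(obj2) (round 1), penguin(obj3) (round 1). visible(obj2) never appears in any round.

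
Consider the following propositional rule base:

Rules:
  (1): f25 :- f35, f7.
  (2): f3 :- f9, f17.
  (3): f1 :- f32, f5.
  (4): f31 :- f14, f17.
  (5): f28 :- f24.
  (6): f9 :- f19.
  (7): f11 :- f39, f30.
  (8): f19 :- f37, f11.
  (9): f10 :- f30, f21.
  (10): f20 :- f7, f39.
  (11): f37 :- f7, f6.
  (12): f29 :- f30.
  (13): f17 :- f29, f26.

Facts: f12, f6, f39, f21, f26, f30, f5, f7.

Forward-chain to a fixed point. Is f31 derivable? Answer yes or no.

Round 1: (7) [f11 :- f39, f30.]; (9) [f10 :- f30, f21.]; (10) [f20 :- f7, f39.]; (11) [f37 :- f7, f6.]; (12) [f29 :- f30.]. New: f11, f10, f20, f37, f29.
Round 2: (8) [f19 :- f37, f11.]; (13) [f17 :- f29, f26.]. New: f19, f17.
Round 3: (6) [f9 :- f19.]. New: f9.
Round 4: (2) [f3 :- f9, f17.]. New: f3.
Fixed point reached. f31 is concluded only by (4); (4) needs f14 (never derived).

no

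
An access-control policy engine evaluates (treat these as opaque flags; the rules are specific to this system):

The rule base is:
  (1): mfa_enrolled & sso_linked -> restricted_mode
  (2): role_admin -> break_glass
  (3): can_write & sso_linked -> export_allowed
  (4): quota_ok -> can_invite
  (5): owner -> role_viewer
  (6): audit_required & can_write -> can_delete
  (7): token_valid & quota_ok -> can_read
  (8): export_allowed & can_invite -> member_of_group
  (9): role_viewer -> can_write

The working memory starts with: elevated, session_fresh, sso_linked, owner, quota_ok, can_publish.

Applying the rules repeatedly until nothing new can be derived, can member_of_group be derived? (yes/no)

Round 1 fires (4), (5), giving can_invite, role_viewer.
Round 2 fires (9), giving can_write.
Round 3 fires (3), giving export_allowed.
Round 4 fires (8), giving member_of_group.
member_of_group appears in round 4, so it is derivable.

yes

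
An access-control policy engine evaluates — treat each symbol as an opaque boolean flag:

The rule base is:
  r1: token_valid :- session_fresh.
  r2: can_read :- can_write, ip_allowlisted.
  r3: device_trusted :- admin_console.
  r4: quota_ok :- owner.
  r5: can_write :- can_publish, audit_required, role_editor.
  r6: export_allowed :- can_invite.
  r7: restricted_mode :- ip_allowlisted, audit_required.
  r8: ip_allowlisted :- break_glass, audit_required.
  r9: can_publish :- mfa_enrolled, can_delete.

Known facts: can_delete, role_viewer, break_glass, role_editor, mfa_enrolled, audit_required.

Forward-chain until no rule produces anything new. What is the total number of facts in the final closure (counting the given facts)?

11

Round 1: r8 [ip_allowlisted :- break_glass, audit_required.]; r9 [can_publish :- mfa_enrolled, can_delete.]. New: ip_allowlisted, can_publish.
Round 2: r5 [can_write :- can_publish, audit_required, role_editor.]; r7 [restricted_mode :- ip_allowlisted, audit_required.]. New: can_write, restricted_mode.
Round 3: r2 [can_read :- can_write, ip_allowlisted.]. New: can_read.
Closure: {audit_required, break_glass, can_delete, can_publish, can_read, can_write, ip_allowlisted, mfa_enrolled, restricted_mode, role_editor, role_viewer} — 11 facts.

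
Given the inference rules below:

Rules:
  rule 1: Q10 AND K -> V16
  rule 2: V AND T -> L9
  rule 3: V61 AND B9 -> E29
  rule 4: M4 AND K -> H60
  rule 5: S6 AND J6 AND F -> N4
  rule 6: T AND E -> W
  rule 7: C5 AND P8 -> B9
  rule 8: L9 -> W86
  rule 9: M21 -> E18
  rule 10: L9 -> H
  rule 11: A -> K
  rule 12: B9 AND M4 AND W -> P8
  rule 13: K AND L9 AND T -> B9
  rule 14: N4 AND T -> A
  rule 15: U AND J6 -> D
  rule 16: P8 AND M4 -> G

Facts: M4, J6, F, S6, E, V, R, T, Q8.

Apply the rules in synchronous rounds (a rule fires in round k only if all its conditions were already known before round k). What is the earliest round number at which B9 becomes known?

Round 1: rule 2 [V AND T -> L9]; rule 5 [S6 AND J6 AND F -> N4]; rule 6 [T AND E -> W]. Adds L9, N4, W.
Round 2: rule 8 [L9 -> W86]; rule 10 [L9 -> H]; rule 14 [N4 AND T -> A]. Adds W86, H, A.
Round 3: rule 11 [A -> K]. Adds K.
Round 4: rule 4 [M4 AND K -> H60]; rule 13 [K AND L9 AND T -> B9]. Adds H60, B9.
B9 first appears in round 4.

4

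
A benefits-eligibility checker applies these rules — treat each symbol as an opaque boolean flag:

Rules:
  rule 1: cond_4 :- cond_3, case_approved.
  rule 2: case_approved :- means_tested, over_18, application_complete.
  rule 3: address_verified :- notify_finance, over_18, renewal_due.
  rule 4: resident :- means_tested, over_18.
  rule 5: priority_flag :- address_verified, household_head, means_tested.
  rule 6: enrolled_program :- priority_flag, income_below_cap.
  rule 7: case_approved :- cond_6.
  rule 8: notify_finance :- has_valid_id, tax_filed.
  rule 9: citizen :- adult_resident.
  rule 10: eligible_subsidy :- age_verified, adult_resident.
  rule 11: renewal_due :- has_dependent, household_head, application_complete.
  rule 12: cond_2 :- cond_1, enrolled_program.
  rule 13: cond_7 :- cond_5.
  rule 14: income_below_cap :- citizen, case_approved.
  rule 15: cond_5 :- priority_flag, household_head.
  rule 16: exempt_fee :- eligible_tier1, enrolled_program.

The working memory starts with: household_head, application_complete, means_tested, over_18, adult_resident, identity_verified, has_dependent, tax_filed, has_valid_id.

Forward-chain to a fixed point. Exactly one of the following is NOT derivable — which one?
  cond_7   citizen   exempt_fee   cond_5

exempt_fee

Round 1: rule 2 [case_approved :- means_tested, over_18, application_complete.]; rule 4 [resident :- means_tested, over_18.]; rule 8 [notify_finance :- has_valid_id, tax_filed.]; rule 9 [citizen :- adult_resident.]; rule 11 [renewal_due :- has_dependent, household_head, application_complete.]. Adds case_approved, resident, notify_finance, citizen, renewal_due.
Round 2: rule 3 [address_verified :- notify_finance, over_18, renewal_due.]; rule 14 [income_below_cap :- citizen, case_approved.]. Adds address_verified, income_below_cap.
Round 3: rule 5 [priority_flag :- address_verified, household_head, means_tested.]. Adds priority_flag.
Round 4: rule 6 [enrolled_program :- priority_flag, income_below_cap.]; rule 15 [cond_5 :- priority_flag, household_head.]. Adds enrolled_program, cond_5.
Round 5: rule 13 [cond_7 :- cond_5.]. Adds cond_7.
Derived: cond_7 (round 5), citizen (round 1), cond_5 (round 4). exempt_fee never appears in any round.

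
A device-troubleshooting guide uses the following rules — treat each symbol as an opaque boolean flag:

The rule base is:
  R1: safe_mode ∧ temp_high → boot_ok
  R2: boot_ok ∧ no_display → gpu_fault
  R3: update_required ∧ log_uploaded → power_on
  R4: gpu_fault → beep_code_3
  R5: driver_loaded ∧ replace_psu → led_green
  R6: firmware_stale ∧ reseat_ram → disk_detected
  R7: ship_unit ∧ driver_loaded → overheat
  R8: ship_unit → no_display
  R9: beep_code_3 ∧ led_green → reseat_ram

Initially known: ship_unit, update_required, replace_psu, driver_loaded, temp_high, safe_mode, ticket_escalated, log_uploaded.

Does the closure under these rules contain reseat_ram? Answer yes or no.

Round 1: R1 [safe_mode ∧ temp_high → boot_ok]; R3 [update_required ∧ log_uploaded → power_on]; R5 [driver_loaded ∧ replace_psu → led_green]; R7 [ship_unit ∧ driver_loaded → overheat]; R8 [ship_unit → no_display]. Adds boot_ok, power_on, led_green, overheat, no_display.
Round 2: R2 [boot_ok ∧ no_display → gpu_fault]. Adds gpu_fault.
Round 3: R4 [gpu_fault → beep_code_3]. Adds beep_code_3.
Round 4: R9 [beep_code_3 ∧ led_green → reseat_ram]. Adds reseat_ram.
reseat_ram appears in round 4, so it is derivable.

yes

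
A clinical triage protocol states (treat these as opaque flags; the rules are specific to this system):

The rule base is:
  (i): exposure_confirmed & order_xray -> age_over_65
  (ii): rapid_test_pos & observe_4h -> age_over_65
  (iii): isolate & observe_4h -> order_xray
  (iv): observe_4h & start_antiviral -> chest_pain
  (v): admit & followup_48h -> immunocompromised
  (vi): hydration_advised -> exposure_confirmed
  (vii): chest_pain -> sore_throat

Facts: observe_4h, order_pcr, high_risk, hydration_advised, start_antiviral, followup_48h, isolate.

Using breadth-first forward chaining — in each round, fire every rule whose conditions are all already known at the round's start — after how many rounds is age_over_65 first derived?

Round 1 fires (iii), (iv), (vi), giving order_xray, chest_pain, exposure_confirmed.
Round 2 fires (i), (vii), giving age_over_65, sore_throat.
age_over_65 first appears in round 2.

2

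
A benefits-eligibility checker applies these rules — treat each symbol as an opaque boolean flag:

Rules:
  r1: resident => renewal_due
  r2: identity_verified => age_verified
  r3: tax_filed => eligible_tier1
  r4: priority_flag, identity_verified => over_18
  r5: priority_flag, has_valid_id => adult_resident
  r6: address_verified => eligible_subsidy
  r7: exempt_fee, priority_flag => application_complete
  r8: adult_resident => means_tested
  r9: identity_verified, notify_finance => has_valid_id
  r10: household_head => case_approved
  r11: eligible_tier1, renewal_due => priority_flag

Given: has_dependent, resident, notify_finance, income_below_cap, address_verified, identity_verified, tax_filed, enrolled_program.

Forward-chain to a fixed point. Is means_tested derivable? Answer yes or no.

[1] r1 [resident => renewal_due]; r2 [identity_verified => age_verified]; r3 [tax_filed => eligible_tier1]; r6 [address_verified => eligible_subsidy]; r9 [identity_verified, notify_finance => has_valid_id]. ⇒ new: renewal_due, age_verified, eligible_tier1, eligible_subsidy, has_valid_id.
[2] r11 [eligible_tier1, renewal_due => priority_flag]. ⇒ new: priority_flag.
[3] r4 [priority_flag, identity_verified => over_18]; r5 [priority_flag, has_valid_id => adult_resident]. ⇒ new: over_18, adult_resident.
[4] r8 [adult_resident => means_tested]. ⇒ new: means_tested.
means_tested appears in round 4, so it is derivable.

yes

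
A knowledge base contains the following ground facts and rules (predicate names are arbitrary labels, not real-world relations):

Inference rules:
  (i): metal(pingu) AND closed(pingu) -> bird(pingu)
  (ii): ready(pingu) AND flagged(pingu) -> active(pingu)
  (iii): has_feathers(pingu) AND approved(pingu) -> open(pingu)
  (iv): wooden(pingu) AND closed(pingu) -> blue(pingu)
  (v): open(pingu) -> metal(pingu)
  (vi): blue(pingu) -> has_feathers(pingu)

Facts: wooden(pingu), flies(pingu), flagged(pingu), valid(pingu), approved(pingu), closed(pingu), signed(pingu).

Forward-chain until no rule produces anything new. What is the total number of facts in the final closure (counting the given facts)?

Round 1 fires (iv), giving blue(pingu).
Round 2 fires (vi), giving has_feathers(pingu).
Round 3 fires (iii), giving open(pingu).
Round 4 fires (v), giving metal(pingu).
Round 5 fires (i), giving bird(pingu).
Closure: {approved(pingu), bird(pingu), blue(pingu), closed(pingu), flagged(pingu), flies(pingu), has_feathers(pingu), metal(pingu), open(pingu), signed(pingu), valid(pingu), wooden(pingu)} — 12 facts.

12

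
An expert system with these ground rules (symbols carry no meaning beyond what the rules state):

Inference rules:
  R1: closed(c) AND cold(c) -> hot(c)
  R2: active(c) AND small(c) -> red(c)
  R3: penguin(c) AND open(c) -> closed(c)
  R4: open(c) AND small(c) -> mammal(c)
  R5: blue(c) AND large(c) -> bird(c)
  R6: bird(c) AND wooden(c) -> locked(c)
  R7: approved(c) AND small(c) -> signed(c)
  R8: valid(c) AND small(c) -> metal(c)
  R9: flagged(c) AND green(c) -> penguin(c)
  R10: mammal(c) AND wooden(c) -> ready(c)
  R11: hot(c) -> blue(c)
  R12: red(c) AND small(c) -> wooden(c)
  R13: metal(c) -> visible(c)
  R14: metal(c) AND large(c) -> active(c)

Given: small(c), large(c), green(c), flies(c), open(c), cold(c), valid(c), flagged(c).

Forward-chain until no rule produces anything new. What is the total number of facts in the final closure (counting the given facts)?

21

Round 1: R4 [open(c) AND small(c) -> mammal(c)]; R8 [valid(c) AND small(c) -> metal(c)]; R9 [flagged(c) AND green(c) -> penguin(c)]. Adds mammal(c), metal(c), penguin(c).
Round 2: R3 [penguin(c) AND open(c) -> closed(c)]; R13 [metal(c) -> visible(c)]; R14 [metal(c) AND large(c) -> active(c)]. Adds closed(c), visible(c), active(c).
Round 3: R1 [closed(c) AND cold(c) -> hot(c)]; R2 [active(c) AND small(c) -> red(c)]. Adds hot(c), red(c).
Round 4: R11 [hot(c) -> blue(c)]; R12 [red(c) AND small(c) -> wooden(c)]. Adds blue(c), wooden(c).
Round 5: R5 [blue(c) AND large(c) -> bird(c)]; R10 [mammal(c) AND wooden(c) -> ready(c)]. Adds bird(c), ready(c).
Round 6: R6 [bird(c) AND wooden(c) -> locked(c)]. Adds locked(c).
Closure: {active(c), bird(c), blue(c), closed(c), cold(c), flagged(c), flies(c), green(c), hot(c), large(c), locked(c), mammal(c), metal(c), open(c), penguin(c), ready(c), red(c), small(c), valid(c), visible(c), wooden(c)} — 21 facts.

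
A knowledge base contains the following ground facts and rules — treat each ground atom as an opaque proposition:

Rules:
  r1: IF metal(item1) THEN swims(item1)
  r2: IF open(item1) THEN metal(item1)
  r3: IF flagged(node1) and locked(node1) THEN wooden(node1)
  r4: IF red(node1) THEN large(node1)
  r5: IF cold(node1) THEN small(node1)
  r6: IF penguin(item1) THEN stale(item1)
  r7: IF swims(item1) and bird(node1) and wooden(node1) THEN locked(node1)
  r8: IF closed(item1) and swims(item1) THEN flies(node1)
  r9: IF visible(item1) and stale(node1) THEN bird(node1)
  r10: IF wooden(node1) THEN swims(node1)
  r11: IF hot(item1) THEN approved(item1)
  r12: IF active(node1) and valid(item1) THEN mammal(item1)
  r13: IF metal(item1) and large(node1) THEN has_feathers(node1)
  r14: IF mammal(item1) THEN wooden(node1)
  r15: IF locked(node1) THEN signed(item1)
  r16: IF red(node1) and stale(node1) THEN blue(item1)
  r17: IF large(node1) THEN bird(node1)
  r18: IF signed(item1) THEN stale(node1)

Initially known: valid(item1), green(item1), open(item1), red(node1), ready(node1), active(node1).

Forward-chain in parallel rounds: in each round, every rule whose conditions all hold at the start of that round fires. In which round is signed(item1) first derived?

Round 1: r2 [IF open(item1) THEN metal(item1)]; r4 [IF red(node1) THEN large(node1)]; r12 [IF active(node1) and valid(item1) THEN mammal(item1)]. New: metal(item1), large(node1), mammal(item1).
Round 2: r1 [IF metal(item1) THEN swims(item1)]; r13 [IF metal(item1) and large(node1) THEN has_feathers(node1)]; r14 [IF mammal(item1) THEN wooden(node1)]; r17 [IF large(node1) THEN bird(node1)]. New: swims(item1), has_feathers(node1), wooden(node1), bird(node1).
Round 3: r7 [IF swims(item1) and bird(node1) and wooden(node1) THEN locked(node1)]; r10 [IF wooden(node1) THEN swims(node1)]. New: locked(node1), swims(node1).
Round 4: r15 [IF locked(node1) THEN signed(item1)]. New: signed(item1).
signed(item1) first appears in round 4.

4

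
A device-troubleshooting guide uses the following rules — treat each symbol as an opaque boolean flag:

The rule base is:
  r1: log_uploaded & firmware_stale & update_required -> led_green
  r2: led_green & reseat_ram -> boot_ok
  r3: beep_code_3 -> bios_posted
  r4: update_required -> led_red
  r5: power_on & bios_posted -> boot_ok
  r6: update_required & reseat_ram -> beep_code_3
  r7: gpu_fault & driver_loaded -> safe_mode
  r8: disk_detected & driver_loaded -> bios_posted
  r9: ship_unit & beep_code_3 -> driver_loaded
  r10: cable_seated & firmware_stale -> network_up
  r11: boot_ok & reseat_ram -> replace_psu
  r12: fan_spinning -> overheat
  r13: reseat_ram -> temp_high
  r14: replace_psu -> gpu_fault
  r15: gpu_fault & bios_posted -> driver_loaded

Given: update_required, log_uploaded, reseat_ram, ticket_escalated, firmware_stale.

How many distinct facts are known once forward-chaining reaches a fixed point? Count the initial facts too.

15

Round 1 fires r1, r4, r6, r13, giving led_green, led_red, beep_code_3, temp_high.
Round 2 fires r2, r3, giving boot_ok, bios_posted.
Round 3 fires r11, giving replace_psu.
Round 4 fires r14, giving gpu_fault.
Round 5 fires r15, giving driver_loaded.
Round 6 fires r7, giving safe_mode.
Closure: {beep_code_3, bios_posted, boot_ok, driver_loaded, firmware_stale, gpu_fault, led_green, led_red, log_uploaded, replace_psu, reseat_ram, safe_mode, temp_high, ticket_escalated, update_required} — 15 facts.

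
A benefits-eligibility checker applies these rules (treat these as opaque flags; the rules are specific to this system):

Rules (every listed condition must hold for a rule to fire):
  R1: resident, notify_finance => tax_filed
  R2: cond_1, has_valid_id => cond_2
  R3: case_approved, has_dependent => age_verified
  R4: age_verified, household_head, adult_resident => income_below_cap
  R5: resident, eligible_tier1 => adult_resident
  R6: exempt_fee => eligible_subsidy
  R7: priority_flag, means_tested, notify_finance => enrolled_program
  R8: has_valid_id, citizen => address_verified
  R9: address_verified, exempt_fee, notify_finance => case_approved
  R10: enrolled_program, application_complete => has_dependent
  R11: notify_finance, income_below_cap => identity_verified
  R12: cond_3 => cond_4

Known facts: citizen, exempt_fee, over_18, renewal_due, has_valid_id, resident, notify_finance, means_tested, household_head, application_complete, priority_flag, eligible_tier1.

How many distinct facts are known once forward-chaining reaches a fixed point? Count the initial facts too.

Round 1: R1 [resident, notify_finance => tax_filed]; R5 [resident, eligible_tier1 => adult_resident]; R6 [exempt_fee => eligible_subsidy]; R7 [priority_flag, means_tested, notify_finance => enrolled_program]; R8 [has_valid_id, citizen => address_verified]. New: tax_filed, adult_resident, eligible_subsidy, enrolled_program, address_verified.
Round 2: R9 [address_verified, exempt_fee, notify_finance => case_approved]; R10 [enrolled_program, application_complete => has_dependent]. New: case_approved, has_dependent.
Round 3: R3 [case_approved, has_dependent => age_verified]. New: age_verified.
Round 4: R4 [age_verified, household_head, adult_resident => income_below_cap]. New: income_below_cap.
Round 5: R11 [notify_finance, income_below_cap => identity_verified]. New: identity_verified.
Closure: {address_verified, adult_resident, age_verified, application_complete, case_approved, citizen, eligible_subsidy, eligible_tier1, enrolled_program, exempt_fee, has_dependent, has_valid_id, household_head, identity_verified, income_below_cap, means_tested, notify_finance, over_18, priority_flag, renewal_due, resident, tax_filed} — 22 facts.

22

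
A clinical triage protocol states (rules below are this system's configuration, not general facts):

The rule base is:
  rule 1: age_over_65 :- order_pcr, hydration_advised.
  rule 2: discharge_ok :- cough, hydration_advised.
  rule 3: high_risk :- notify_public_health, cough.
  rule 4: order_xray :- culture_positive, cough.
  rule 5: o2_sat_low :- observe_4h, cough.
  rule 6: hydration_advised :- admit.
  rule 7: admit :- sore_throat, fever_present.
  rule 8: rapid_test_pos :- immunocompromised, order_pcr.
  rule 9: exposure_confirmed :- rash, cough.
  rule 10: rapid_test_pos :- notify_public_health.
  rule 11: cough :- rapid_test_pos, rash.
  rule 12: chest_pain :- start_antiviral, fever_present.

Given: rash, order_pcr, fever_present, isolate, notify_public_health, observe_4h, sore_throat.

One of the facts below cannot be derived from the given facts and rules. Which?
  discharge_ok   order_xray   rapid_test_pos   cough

order_xray

Round 1: rule 7 [admit :- sore_throat, fever_present.]; rule 10 [rapid_test_pos :- notify_public_health.]. Adds admit, rapid_test_pos.
Round 2: rule 6 [hydration_advised :- admit.]; rule 11 [cough :- rapid_test_pos, rash.]. Adds hydration_advised, cough.
Round 3: rule 1 [age_over_65 :- order_pcr, hydration_advised.]; rule 2 [discharge_ok :- cough, hydration_advised.]; rule 3 [high_risk :- notify_public_health, cough.]; rule 5 [o2_sat_low :- observe_4h, cough.]; rule 9 [exposure_confirmed :- rash, cough.]. Adds age_over_65, discharge_ok, high_risk, o2_sat_low, exposure_confirmed.
Derived: cough (round 2), rapid_test_pos (round 1), discharge_ok (round 3). order_xray never appears in any round.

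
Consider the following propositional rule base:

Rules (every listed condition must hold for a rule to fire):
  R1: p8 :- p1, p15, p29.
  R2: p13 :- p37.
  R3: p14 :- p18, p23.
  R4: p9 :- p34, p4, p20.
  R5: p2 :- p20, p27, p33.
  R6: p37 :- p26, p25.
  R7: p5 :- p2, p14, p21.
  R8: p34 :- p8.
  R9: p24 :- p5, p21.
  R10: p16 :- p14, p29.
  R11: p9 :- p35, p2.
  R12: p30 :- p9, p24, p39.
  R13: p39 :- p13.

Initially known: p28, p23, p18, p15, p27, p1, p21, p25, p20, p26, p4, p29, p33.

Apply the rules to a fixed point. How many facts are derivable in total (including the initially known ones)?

25

Round 1: R1 [p8 :- p1, p15, p29.]; R3 [p14 :- p18, p23.]; R5 [p2 :- p20, p27, p33.]; R6 [p37 :- p26, p25.]. New: p8, p14, p2, p37.
Round 2: R2 [p13 :- p37.]; R7 [p5 :- p2, p14, p21.]; R8 [p34 :- p8.]; R10 [p16 :- p14, p29.]. New: p13, p5, p34, p16.
Round 3: R4 [p9 :- p34, p4, p20.]; R9 [p24 :- p5, p21.]; R13 [p39 :- p13.]. New: p9, p24, p39.
Round 4: R12 [p30 :- p9, p24, p39.]. New: p30.
Closure: {p1, p13, p14, p15, p16, p18, p2, p20, p21, p23, p24, p25, p26, p27, p28, p29, p30, p33, p34, p37, p39, p4, p5, p8, p9} — 25 facts.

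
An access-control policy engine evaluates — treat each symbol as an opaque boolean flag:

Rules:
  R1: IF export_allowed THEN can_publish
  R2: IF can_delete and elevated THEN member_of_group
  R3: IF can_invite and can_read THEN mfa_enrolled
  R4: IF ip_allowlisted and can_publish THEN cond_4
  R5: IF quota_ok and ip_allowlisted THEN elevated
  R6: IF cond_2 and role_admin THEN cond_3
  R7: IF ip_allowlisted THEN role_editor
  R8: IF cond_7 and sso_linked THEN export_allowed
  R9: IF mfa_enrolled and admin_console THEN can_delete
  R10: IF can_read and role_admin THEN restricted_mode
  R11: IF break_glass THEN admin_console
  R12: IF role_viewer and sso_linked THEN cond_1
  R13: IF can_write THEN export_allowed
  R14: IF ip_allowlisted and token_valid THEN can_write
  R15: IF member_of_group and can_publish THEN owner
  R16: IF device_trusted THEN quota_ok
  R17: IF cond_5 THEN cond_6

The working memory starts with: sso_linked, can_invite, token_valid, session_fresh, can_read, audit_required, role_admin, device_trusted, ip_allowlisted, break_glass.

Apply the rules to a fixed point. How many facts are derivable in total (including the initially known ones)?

Round 1 fires R3, R7, R10, R11, R14, R16, giving mfa_enrolled, role_editor, restricted_mode, admin_console, can_write, quota_ok.
Round 2 fires R5, R9, R13, giving elevated, can_delete, export_allowed.
Round 3 fires R1, R2, giving can_publish, member_of_group.
Round 4 fires R4, R15, giving cond_4, owner.
Closure: {admin_console, audit_required, break_glass, can_delete, can_invite, can_publish, can_read, can_write, cond_4, device_trusted, elevated, export_allowed, ip_allowlisted, member_of_group, mfa_enrolled, owner, quota_ok, restricted_mode, role_admin, role_editor, session_fresh, sso_linked, token_valid} — 23 facts.

23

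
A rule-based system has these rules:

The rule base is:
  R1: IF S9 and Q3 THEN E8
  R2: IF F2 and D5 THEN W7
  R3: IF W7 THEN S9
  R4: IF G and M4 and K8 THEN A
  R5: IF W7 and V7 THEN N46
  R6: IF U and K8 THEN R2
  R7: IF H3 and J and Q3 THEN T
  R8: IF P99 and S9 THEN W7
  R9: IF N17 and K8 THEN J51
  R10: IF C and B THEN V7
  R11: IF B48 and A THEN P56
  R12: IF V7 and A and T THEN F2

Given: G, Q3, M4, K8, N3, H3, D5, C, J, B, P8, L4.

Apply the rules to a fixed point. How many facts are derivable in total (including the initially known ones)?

[1] R4 [IF G and M4 and K8 THEN A]; R7 [IF H3 and J and Q3 THEN T]; R10 [IF C and B THEN V7]. ⇒ new: A, T, V7.
[2] R12 [IF V7 and A and T THEN F2]. ⇒ new: F2.
[3] R2 [IF F2 and D5 THEN W7]. ⇒ new: W7.
[4] R3 [IF W7 THEN S9]; R5 [IF W7 and V7 THEN N46]. ⇒ new: S9, N46.
[5] R1 [IF S9 and Q3 THEN E8]. ⇒ new: E8.
Closure: {A, B, C, D5, E8, F2, G, H3, J, K8, L4, M4, N3, N46, P8, Q3, S9, T, V7, W7} — 20 facts.

20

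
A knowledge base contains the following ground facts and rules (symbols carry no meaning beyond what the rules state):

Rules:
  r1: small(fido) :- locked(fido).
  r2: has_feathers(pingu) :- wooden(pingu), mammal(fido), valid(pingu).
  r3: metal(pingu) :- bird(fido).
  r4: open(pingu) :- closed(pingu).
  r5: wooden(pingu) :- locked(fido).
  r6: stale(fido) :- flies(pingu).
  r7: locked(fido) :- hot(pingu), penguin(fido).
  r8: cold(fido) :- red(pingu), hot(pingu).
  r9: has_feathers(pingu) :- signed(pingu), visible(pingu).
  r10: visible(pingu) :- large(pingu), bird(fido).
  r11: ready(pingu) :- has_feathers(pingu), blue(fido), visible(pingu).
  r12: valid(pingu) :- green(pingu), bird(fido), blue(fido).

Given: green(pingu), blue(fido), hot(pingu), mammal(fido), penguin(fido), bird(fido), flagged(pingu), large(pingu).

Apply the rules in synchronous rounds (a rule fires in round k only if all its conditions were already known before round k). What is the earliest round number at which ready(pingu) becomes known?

[1] r3 [metal(pingu) :- bird(fido).]; r7 [locked(fido) :- hot(pingu), penguin(fido).]; r10 [visible(pingu) :- large(pingu), bird(fido).]; r12 [valid(pingu) :- green(pingu), bird(fido), blue(fido).]. ⇒ new: metal(pingu), locked(fido), visible(pingu), valid(pingu).
[2] r1 [small(fido) :- locked(fido).]; r5 [wooden(pingu) :- locked(fido).]. ⇒ new: small(fido), wooden(pingu).
[3] r2 [has_feathers(pingu) :- wooden(pingu), mammal(fido), valid(pingu).]. ⇒ new: has_feathers(pingu).
[4] r11 [ready(pingu) :- has_feathers(pingu), blue(fido), visible(pingu).]. ⇒ new: ready(pingu).
ready(pingu) first appears in round 4.

4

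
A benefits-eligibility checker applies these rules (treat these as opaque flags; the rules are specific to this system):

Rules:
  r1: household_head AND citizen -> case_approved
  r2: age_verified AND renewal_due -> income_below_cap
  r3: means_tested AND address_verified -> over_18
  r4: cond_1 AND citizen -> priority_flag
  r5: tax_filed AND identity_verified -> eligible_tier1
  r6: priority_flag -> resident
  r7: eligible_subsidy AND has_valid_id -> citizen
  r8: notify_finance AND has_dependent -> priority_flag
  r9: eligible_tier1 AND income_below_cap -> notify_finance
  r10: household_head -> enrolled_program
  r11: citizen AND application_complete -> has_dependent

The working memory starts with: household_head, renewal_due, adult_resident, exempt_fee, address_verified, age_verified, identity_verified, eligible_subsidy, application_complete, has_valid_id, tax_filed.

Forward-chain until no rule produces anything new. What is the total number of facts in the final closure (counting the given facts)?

20

Round 1 — r2, r5, r7, r10, derive income_below_cap, eligible_tier1, citizen, enrolled_program.
Round 2 — r1, r9, r11, derive case_approved, notify_finance, has_dependent.
Round 3 — r8, derive priority_flag.
Round 4 — r6, derive resident.
Closure: {address_verified, adult_resident, age_verified, application_complete, case_approved, citizen, eligible_subsidy, eligible_tier1, enrolled_program, exempt_fee, has_dependent, has_valid_id, household_head, identity_verified, income_below_cap, notify_finance, priority_flag, renewal_due, resident, tax_filed} — 20 facts.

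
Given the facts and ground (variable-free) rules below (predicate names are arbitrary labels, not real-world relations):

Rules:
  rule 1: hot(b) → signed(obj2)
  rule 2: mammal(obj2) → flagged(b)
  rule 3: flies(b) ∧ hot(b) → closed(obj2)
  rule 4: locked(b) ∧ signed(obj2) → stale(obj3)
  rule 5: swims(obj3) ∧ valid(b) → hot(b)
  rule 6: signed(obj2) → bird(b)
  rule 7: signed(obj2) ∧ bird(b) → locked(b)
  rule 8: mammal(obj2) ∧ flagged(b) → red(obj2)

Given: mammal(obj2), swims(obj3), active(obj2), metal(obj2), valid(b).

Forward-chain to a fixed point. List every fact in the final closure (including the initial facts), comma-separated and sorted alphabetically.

active(obj2), bird(b), flagged(b), hot(b), locked(b), mammal(obj2), metal(obj2), red(obj2), signed(obj2), stale(obj3), swims(obj3), valid(b)

Round 1: rule 2 [mammal(obj2) → flagged(b)]; rule 5 [swims(obj3) ∧ valid(b) → hot(b)]. New: flagged(b), hot(b).
Round 2: rule 1 [hot(b) → signed(obj2)]; rule 8 [mammal(obj2) ∧ flagged(b) → red(obj2)]. New: signed(obj2), red(obj2).
Round 3: rule 6 [signed(obj2) → bird(b)]. New: bird(b).
Round 4: rule 7 [signed(obj2) ∧ bird(b) → locked(b)]. New: locked(b).
Round 5: rule 4 [locked(b) ∧ signed(obj2) → stale(obj3)]. New: stale(obj3).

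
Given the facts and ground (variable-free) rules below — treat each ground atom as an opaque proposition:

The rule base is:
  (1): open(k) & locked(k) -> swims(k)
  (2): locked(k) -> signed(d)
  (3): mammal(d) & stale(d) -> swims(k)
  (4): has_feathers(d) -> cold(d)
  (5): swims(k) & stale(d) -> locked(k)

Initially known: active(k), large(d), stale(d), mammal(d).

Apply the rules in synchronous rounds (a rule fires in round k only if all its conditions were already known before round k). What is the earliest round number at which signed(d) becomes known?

3

[1] (3) [mammal(d) & stale(d) -> swims(k)]. ⇒ new: swims(k).
[2] (5) [swims(k) & stale(d) -> locked(k)]. ⇒ new: locked(k).
[3] (2) [locked(k) -> signed(d)]. ⇒ new: signed(d).
signed(d) first appears in round 3.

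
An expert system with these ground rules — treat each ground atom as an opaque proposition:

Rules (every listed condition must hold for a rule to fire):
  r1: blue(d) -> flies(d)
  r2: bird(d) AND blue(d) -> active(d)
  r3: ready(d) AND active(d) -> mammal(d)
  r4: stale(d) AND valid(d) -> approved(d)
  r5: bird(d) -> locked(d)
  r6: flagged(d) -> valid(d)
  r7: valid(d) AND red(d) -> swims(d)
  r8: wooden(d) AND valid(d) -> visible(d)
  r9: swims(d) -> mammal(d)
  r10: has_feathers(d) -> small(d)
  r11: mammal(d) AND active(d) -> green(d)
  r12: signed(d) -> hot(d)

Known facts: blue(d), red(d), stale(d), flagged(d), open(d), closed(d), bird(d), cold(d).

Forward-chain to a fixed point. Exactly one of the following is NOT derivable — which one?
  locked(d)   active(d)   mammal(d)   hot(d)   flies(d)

hot(d)

Round 1: r1 [blue(d) -> flies(d)]; r2 [bird(d) AND blue(d) -> active(d)]; r5 [bird(d) -> locked(d)]; r6 [flagged(d) -> valid(d)]. Adds flies(d), active(d), locked(d), valid(d).
Round 2: r4 [stale(d) AND valid(d) -> approved(d)]; r7 [valid(d) AND red(d) -> swims(d)]. Adds approved(d), swims(d).
Round 3: r9 [swims(d) -> mammal(d)]. Adds mammal(d).
Round 4: r11 [mammal(d) AND active(d) -> green(d)]. Adds green(d).
Derived: mammal(d) (round 3), active(d) (round 1), locked(d) (round 1), flies(d) (round 1). hot(d) never appears in any round.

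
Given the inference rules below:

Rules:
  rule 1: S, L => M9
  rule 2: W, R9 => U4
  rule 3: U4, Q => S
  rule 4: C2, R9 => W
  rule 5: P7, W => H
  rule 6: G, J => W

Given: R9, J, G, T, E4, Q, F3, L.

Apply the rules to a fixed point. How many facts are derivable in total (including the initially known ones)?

12

Round 1: rule 6 [G, J => W]. New: W.
Round 2: rule 2 [W, R9 => U4]. New: U4.
Round 3: rule 3 [U4, Q => S]. New: S.
Round 4: rule 1 [S, L => M9]. New: M9.
Closure: {E4, F3, G, J, L, M9, Q, R9, S, T, U4, W} — 12 facts.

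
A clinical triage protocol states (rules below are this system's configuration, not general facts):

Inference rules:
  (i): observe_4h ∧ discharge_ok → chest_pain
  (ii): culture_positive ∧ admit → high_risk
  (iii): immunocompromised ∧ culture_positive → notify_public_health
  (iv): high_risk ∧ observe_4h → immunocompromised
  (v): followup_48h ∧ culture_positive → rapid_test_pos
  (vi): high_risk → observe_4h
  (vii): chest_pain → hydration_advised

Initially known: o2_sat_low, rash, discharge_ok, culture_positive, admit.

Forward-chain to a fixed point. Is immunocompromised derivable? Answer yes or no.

[1] (ii) [culture_positive ∧ admit → high_risk]. ⇒ new: high_risk.
[2] (vi) [high_risk → observe_4h]. ⇒ new: observe_4h.
[3] (i) [observe_4h ∧ discharge_ok → chest_pain]; (iv) [high_risk ∧ observe_4h → immunocompromised]. ⇒ new: chest_pain, immunocompromised.
[4] (iii) [immunocompromised ∧ culture_positive → notify_public_health]; (vii) [chest_pain → hydration_advised]. ⇒ new: notify_public_health, hydration_advised.
immunocompromised appears in round 3, so it is derivable.

yes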